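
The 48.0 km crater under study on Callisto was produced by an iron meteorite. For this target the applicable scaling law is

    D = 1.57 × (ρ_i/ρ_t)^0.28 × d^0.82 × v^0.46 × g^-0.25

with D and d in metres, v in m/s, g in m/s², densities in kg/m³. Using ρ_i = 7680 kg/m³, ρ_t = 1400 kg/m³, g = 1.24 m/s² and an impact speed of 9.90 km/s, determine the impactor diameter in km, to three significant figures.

Rearranging for d: d = [D / (1.57 · (7680/1400)^0.28 · 9900^0.46 · 1.24^-0.25)]^(1/0.82).
D = 48000 m.
(7680/1400)^0.28 = 1.611
9900^0.46 = 68.86
1.24^-0.25 = 0.9476
Denominator = 1.57 × 1.611 × 68.86 × 0.9476 = 165.0
D / 165.0 = 48000 / 165.0 = 290.9
d = 290.9^(1/0.82) = 290.9^1.2195 = 1010 m

d ≈ 1.01 km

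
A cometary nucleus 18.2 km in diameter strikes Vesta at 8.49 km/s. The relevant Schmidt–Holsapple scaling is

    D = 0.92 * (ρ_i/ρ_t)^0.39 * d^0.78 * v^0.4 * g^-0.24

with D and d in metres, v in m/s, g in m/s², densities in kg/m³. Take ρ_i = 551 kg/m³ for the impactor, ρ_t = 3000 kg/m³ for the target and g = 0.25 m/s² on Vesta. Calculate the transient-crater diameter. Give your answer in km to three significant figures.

In SI units: d = 18200 m, v = 8490 m/s.
(ρ_i/ρ_t)^0.39 = (551/3000)^0.39 = 0.5164
d^0.78 = 18200^0.78 = 2103
v^0.4 = 8490^0.4 = 37.29
g^-0.24 = 0.25^-0.24 = 1.395
D = 0.92 × 0.5164 × 2103 × 37.29 × 1.395 = 51973 m
   = 51.97 km

D ≈ 52.0 km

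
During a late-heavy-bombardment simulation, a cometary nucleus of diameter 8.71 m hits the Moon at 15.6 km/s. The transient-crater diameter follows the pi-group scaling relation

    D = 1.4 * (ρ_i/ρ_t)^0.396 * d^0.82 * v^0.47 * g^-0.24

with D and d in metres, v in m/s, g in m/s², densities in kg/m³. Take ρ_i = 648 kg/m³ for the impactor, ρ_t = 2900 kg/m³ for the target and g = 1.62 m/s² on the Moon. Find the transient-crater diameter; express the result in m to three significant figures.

D ≈ 380 m

In SI units: v = 15600 m/s.
(ρ_i/ρ_t)^0.396 = (648/2900)^0.396 = 0.5524
d^0.82 = 8.71^0.82 = 5.899
v^0.47 = 15600^0.47 = 93.49
g^-0.24 = 1.62^-0.24 = 0.8907
D = 1.4 × 0.5524 × 5.899 × 93.49 × 0.8907 = 379.9 m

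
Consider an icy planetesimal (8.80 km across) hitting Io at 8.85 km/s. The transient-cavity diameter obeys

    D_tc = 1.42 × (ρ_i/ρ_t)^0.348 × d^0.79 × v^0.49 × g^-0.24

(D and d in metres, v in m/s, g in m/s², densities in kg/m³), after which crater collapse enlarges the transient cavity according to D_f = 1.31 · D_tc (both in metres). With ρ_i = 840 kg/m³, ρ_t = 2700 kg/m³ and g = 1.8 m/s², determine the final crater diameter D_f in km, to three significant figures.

In SI: d = 8800 m, v = 8850 m/s.
(ρ_i/ρ_t)^0.348 = (840/2700)^0.348 = 0.6661
d^0.79 = 8800^0.79 = 1307
v^0.49 = 8850^0.49 = 85.90
g^-0.24 = 1.8^-0.24 = 0.8684
D_tc = 1.42 × 0.6661 × 1307 × 85.90 × 0.8684 = 92220 m
D_f = 1.31 × 92220 = 1.208 × 10^5 m
     = 120.8 km

D_f ≈ 121 km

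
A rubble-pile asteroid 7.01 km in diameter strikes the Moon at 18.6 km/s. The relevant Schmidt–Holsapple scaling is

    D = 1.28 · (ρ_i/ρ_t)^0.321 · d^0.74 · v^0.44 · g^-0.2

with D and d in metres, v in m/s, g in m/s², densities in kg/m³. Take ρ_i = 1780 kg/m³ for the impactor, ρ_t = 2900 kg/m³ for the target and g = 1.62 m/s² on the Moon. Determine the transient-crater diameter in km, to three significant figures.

In SI units: d = 7010 m, v = 18600 m/s.
(ρ_i/ρ_t)^0.321 = (1780/2900)^0.321 = 0.8550
d^0.74 = 7010^0.74 = 701.2
v^0.44 = 18600^0.44 = 75.61
g^-0.2 = 1.62^-0.2 = 0.9080
D = 1.28 × 0.8550 × 701.2 × 75.61 × 0.9080 = 52685 m
   = 52.68 km

D ≈ 52.7 km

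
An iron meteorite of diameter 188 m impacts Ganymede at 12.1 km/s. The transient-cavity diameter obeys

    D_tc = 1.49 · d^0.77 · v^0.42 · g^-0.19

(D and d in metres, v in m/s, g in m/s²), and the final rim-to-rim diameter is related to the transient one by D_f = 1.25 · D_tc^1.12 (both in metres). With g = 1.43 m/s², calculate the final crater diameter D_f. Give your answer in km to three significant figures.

v = 12100 m/s.
d^0.77 = 188^0.77 = 56.38
v^0.42 = 12100^0.42 = 51.85
g^-0.19 = 1.43^-0.19 = 0.9343
D_tc = 1.49 × 56.38 × 51.85 × 0.9343 = 4070 m
D_f = 1.25 × (4070)^1.12 = 13793 m
     = 13.79 km

D_f ≈ 13.8 km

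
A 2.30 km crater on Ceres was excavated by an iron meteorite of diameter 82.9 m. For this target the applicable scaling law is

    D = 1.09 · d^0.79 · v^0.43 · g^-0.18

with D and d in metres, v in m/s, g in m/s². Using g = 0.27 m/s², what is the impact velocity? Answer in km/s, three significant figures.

Rearranging for v: v = [D / (1.09 · 82.9^0.79 · 0.27^-0.18)]^(1/0.43).
D = 2300 m.
82.9^0.79 = 32.78
0.27^-0.18 = 1.266
Denominator = 1.09 × 32.78 × 1.266 = 45.23
D / 45.23 = 2300 / 45.23 = 50.85
v = 50.85^(1/0.43) = 50.85^2.3256 = 9293 m/s

v ≈ 9.29 km/s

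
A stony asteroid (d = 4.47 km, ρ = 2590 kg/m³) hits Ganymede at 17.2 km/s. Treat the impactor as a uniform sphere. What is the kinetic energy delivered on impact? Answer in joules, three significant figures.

E ≈ 1.79 × 10^22 J

d = 4470 m; v = 17200 m/s.
Mass m = (π/6) ρ d³ = (π/6) × 2590 × (4470)³ = 1.211 × 10^14 kg
E = ½ m v² = 0.5 × 1.211 × 10^14 × (17200)² = 1.791 × 10^22 J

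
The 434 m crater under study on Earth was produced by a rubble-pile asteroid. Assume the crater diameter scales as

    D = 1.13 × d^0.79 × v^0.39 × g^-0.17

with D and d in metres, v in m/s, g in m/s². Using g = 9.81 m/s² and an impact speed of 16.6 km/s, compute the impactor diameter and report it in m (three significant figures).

Rearranging for d: d = [D / (1.13 · 16600^0.39 · 9.81^-0.17)]^(1/0.79).
16600^0.39 = 44.24
9.81^-0.17 = 0.6783
Denominator = 1.13 × 44.24 × 0.6783 = 33.91
D / 33.91 = 434 / 33.91 = 12.80
d = 12.80^(1/0.79) = 12.80^1.2658 = 25.21 m

d ≈ 25.2 m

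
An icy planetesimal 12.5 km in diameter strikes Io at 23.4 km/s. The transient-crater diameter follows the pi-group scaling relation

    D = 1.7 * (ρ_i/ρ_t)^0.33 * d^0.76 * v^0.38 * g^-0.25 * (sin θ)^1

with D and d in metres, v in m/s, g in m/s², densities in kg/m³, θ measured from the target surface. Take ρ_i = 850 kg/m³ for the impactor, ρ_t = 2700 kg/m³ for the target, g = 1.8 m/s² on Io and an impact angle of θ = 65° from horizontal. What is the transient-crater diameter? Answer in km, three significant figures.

D ≈ 54.0 km

In SI units: d = 12500 m, v = 23400 m/s.
(ρ_i/ρ_t)^0.33 = (850/2700)^0.33 = 0.6829
d^0.76 = 12500^0.76 = 1299
v^0.38 = 23400^0.38 = 45.74
g^-0.25 = 1.8^-0.25 = 0.8633
(sin 65°)^1 = 0.9063^1 = 0.9063
D = 1.7 × 0.6829 × 1299 × 45.74 × 0.8633 × 0.9063 = 53969 m
   = 53.97 km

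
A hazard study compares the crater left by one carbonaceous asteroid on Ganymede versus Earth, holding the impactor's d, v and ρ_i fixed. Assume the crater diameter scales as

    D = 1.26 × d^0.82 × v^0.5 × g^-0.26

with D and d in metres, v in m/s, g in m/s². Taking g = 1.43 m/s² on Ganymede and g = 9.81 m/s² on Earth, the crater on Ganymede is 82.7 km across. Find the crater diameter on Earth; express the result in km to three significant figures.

D ≈ 50.1 km

All impactor-dependent factors cancel in the ratio, leaving D_Earth/D_Ganymede = (g_Earth/g_Ganymede)^-0.26.
(9.81/1.43)^-0.26 = 6.860^-0.26 = 0.6061
D_Earth = 0.6061 × 82.7 km = 50.1 km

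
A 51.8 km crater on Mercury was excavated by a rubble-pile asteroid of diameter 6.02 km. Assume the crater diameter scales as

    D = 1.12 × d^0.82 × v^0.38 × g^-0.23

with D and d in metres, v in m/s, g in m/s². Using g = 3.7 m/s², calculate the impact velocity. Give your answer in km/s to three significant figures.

v ≈ 29.1 km/s

Rearranging for v: v = [D / (1.12 · 6020^0.82 · 3.7^-0.23)]^(1/0.38).
D = 51800 m.
6020^0.82 = 1257
3.7^-0.23 = 0.7401
Denominator = 1.12 × 1257 × 0.7401 = 1042
D / 1042 = 51800 / 1042 = 49.71
v = 49.71^(1/0.38) = 49.71^2.6316 = 29131 m/s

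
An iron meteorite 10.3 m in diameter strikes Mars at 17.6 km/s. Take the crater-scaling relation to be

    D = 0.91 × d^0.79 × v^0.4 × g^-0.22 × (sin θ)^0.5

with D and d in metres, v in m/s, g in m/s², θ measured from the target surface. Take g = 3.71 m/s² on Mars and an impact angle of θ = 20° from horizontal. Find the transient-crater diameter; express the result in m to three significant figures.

D ≈ 126 m

In SI units: v = 17600 m/s.
d^0.79 = 10.3^0.79 = 6.312
v^0.4 = 17600^0.4 = 49.91
g^-0.22 = 3.71^-0.22 = 0.7494
(sin 20°)^0.5 = 0.3420^0.5 = 0.5848
D = 0.91 × 6.312 × 49.91 × 0.7494 × 0.5848 = 125.6 m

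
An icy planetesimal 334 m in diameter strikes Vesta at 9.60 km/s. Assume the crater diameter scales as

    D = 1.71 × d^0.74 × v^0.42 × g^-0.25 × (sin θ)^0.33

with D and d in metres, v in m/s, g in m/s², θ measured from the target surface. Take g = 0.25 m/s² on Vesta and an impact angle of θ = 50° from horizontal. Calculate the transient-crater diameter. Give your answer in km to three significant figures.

In SI units: v = 9600 m/s.
d^0.74 = 334^0.74 = 73.72
v^0.42 = 9600^0.42 = 47.05
g^-0.25 = 0.25^-0.25 = 1.414
(sin 50°)^0.33 = 0.7660^0.33 = 0.9158
D = 1.71 × 73.72 × 47.05 × 1.414 × 0.9158 = 7681 m
   = 7.681 km

D ≈ 7.68 km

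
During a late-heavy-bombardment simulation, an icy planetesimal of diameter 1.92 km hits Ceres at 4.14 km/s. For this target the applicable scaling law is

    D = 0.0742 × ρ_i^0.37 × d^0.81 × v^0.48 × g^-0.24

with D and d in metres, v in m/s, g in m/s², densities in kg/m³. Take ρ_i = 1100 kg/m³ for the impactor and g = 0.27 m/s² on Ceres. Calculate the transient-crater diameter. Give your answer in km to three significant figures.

In SI units: d = 1920 m, v = 4140 m/s.
ρ_i^0.37 = 1100^0.37 = 13.34
d^0.81 = 1920^0.81 = 456.5
v^0.48 = 4140^0.48 = 54.47
g^-0.24 = 0.27^-0.24 = 1.369
D = 0.0742 × 13.34 × 456.5 × 54.47 × 1.369 = 33695 m
   = 33.69 km

D ≈ 33.7 km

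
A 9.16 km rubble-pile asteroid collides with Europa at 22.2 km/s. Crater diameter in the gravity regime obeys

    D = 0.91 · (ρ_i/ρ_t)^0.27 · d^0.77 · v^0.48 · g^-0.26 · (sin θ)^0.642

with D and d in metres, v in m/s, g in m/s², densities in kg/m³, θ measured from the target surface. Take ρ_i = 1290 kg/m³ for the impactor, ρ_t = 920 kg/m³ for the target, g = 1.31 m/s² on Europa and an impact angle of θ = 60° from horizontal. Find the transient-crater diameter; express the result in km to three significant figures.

D ≈ 116 km

In SI units: d = 9160 m, v = 22200 m/s.
(ρ_i/ρ_t)^0.27 = (1290/920)^0.27 = 1.096
d^0.77 = 9160^0.77 = 1124
v^0.48 = 22200^0.48 = 122.0
g^-0.26 = 1.31^-0.26 = 0.9322
(sin 60°)^0.642 = 0.8660^0.642 = 0.9118
D = 0.91 × 1.096 × 1124 × 122.0 × 0.9322 × 0.9118 = 1.162 × 10^5 m
   = 116.2 km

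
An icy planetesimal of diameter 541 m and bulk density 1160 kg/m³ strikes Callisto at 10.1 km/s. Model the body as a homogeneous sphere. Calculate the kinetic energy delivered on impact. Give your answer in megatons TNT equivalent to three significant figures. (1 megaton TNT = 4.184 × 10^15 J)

E ≈ 1170 Mt TNT

v = 10100 m/s.
Mass m = (π/6) ρ d³ = (π/6) × 1160 × (541)³ = 9.617 × 10^10 kg
E = ½ m v² = 0.5 × 9.617 × 10^10 × (10100)² = 4.905 × 10^18 J
   = 4.905 × 10^18 / 4.184×10^15 = 1172 Mt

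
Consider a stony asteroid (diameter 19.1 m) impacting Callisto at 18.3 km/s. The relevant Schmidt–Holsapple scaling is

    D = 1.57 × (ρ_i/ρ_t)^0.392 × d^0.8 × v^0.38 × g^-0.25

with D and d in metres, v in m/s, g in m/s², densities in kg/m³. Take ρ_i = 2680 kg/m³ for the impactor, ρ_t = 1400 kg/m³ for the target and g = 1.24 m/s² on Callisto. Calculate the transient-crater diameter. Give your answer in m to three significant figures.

In SI units: v = 18300 m/s.
(ρ_i/ρ_t)^0.392 = (2680/1400)^0.392 = 1.290
d^0.8 = 19.1^0.8 = 10.59
v^0.38 = 18300^0.38 = 41.66
g^-0.25 = 1.24^-0.25 = 0.9476
D = 1.57 × 1.290 × 10.59 × 41.66 × 0.9476 = 846.7 m

D ≈ 847 m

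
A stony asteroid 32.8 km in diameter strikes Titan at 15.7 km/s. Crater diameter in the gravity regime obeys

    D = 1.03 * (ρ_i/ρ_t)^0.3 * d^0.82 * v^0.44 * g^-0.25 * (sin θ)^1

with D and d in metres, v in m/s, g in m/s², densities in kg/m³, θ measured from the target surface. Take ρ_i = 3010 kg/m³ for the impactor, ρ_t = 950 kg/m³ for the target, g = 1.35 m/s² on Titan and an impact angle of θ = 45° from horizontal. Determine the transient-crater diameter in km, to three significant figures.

D ≈ 338 km

In SI units: d = 32800 m, v = 15700 m/s.
(ρ_i/ρ_t)^0.3 = (3010/950)^0.3 = 1.413
d^0.82 = 32800^0.82 = 5047
v^0.44 = 15700^0.44 = 70.18
g^-0.25 = 1.35^-0.25 = 0.9277
(sin 45°)^1 = 0.7071^1 = 0.7071
D = 1.03 × 1.413 × 5047 × 70.18 × 0.9277 × 0.7071 = 3.382 × 10^5 m
   = 338.2 km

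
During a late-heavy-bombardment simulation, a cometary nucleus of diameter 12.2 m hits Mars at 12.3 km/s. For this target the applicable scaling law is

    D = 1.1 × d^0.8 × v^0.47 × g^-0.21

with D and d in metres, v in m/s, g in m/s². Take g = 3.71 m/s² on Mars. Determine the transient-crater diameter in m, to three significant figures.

In SI units: v = 12300 m/s.
d^0.8 = 12.2^0.8 = 7.398
v^0.47 = 12300^0.47 = 83.61
g^-0.21 = 3.71^-0.21 = 0.7593
D = 1.1 × 7.398 × 83.61 × 0.7593 = 516.6 m

D ≈ 517 m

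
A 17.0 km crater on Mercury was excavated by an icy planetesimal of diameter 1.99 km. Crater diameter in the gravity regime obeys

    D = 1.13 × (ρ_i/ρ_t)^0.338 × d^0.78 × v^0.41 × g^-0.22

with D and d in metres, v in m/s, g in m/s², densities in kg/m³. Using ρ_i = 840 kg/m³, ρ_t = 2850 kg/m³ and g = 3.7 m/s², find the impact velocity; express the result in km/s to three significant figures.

v ≈ 45.2 km/s

Rearranging for v: v = [D / (1.13 · (840/2850)^0.338 · 1990^0.78 · 3.7^-0.22)]^(1/0.41).
D = 17000 m.
(840/2850)^0.338 = 0.6617
1990^0.78 = 374.2
3.7^-0.22 = 0.7499
Denominator = 1.13 × 0.6617 × 374.2 × 0.7499 = 209.8
D / 209.8 = 17000 / 209.8 = 81.03
v = 81.03^(1/0.41) = 81.03^2.439 = 45205 m/s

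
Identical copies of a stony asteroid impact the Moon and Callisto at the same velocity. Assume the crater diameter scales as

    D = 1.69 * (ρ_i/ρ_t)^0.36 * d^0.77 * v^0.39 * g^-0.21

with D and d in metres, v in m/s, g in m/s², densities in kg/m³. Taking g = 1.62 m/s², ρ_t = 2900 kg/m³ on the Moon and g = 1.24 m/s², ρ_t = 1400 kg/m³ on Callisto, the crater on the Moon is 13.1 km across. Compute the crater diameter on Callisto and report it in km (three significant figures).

D ≈ 18.0 km

The impactor-only factors (d, v, ρ_i) cancel in the ratio, leaving D_Callisto/D_Moon = (g_Callisto/g_Moon)^-0.21 · (ρ_t,Moon/ρ_t,Callisto)^0.36.
(1.24/1.62)^-0.21 = 0.7654^-0.21 = 1.058
(2900/1400)^0.36 = 2.071^0.36 = 1.300
Ratio = 1.058 × 1.300 = 1.375
D_Callisto = 1.375 × 13.1 km = 18.0 km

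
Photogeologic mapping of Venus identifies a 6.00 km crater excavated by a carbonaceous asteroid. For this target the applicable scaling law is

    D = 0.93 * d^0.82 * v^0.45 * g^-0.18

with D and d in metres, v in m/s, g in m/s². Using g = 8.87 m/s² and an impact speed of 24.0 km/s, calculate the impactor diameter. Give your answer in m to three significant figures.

d ≈ 282 m

Rearranging for d: d = [D / (0.93 · 24000^0.45 · 8.87^-0.18)]^(1/0.82).
D = 6000 m.
24000^0.45 = 93.56
8.87^-0.18 = 0.6751
Denominator = 0.93 × 93.56 × 0.6751 = 58.74
D / 58.74 = 6000 / 58.74 = 102.1
d = 102.1^(1/0.82) = 102.1^1.2195 = 281.8 m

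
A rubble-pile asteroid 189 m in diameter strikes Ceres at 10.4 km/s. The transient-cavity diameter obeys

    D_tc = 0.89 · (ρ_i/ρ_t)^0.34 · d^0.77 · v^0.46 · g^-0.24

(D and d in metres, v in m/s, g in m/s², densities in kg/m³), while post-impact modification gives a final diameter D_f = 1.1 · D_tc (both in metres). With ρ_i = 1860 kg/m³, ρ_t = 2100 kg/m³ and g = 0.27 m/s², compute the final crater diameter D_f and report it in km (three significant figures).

v = 10400 m/s.
(ρ_i/ρ_t)^0.34 = (1860/2100)^0.34 = 0.9596
d^0.77 = 189^0.77 = 56.61
v^0.46 = 10400^0.46 = 70.44
g^-0.24 = 0.27^-0.24 = 1.369
D_tc = 0.89 × 0.9596 × 56.61 × 70.44 × 1.369 = 4662 m
D_f = 1.1 × 4662 = 5128 m
     = 5.128 km

D_f ≈ 5.13 km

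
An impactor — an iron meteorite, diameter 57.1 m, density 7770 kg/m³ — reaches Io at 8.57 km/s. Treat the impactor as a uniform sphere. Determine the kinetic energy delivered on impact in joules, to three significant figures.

E ≈ 2.78 × 10^16 J

v = 8570 m/s.
Mass m = (π/6) ρ d³ = (π/6) × 7770 × (57.1)³ = 7.574 × 10^8 kg
E = ½ m v² = 0.5 × 7.574 × 10^8 × (8570)² = 2.781 × 10^16 J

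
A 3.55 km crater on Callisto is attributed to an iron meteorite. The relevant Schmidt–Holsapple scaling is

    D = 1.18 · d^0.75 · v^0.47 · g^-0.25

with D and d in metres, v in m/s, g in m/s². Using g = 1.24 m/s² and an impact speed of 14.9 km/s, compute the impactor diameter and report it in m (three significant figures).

d ≈ 113 m

Rearranging for d: d = [D / (1.18 · 14900^0.47 · 1.24^-0.25)]^(1/0.75).
D = 3550 m.
14900^0.47 = 91.50
1.24^-0.25 = 0.9476
Denominator = 1.18 × 91.50 × 0.9476 = 102.3
D / 102.3 = 3550 / 102.3 = 34.70
d = 34.70^(1/0.75) = 34.70^1.3333 = 113.2 m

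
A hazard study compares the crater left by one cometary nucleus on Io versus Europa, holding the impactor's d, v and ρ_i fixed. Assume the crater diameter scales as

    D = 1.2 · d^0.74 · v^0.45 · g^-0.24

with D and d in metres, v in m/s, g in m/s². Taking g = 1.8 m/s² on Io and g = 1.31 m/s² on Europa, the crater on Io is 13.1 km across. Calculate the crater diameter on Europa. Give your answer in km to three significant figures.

All impactor-dependent factors cancel in the ratio, leaving D_Europa/D_Io = (g_Europa/g_Io)^-0.24.
(1.31/1.8)^-0.24 = 0.7278^-0.24 = 1.079
D_Europa = 1.079 × 13.1 km = 14.1 km

D ≈ 14.1 km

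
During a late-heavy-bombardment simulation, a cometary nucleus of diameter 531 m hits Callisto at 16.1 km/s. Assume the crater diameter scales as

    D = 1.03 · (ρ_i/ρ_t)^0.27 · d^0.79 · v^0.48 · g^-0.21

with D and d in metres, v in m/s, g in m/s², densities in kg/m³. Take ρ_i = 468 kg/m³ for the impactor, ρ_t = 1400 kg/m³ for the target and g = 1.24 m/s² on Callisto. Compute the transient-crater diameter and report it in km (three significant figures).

In SI units: v = 16100 m/s.
(ρ_i/ρ_t)^0.27 = (468/1400)^0.27 = 0.7439
d^0.79 = 531^0.79 = 142.2
v^0.48 = 16100^0.48 = 104.5
g^-0.21 = 1.24^-0.21 = 0.9558
D = 1.03 × 0.7439 × 142.2 × 104.5 × 0.9558 = 10883 m
   = 10.88 km

D ≈ 10.9 km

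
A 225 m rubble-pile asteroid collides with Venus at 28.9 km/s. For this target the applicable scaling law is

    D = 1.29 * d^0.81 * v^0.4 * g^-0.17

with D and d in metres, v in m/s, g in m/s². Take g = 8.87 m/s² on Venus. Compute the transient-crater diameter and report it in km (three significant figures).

D ≈ 4.36 km

In SI units: v = 28900 m/s.
d^0.81 = 225^0.81 = 80.40
v^0.4 = 28900^0.4 = 60.86
g^-0.17 = 8.87^-0.17 = 0.6900
D = 1.29 × 80.40 × 60.86 × 0.6900 = 4355 m
   = 4.355 km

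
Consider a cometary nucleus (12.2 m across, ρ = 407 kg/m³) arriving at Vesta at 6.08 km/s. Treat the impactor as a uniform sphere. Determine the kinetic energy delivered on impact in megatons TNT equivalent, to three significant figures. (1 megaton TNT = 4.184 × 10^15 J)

v = 6080 m/s.
Mass m = (π/6) ρ d³ = (π/6) × 407 × (12.2)³ = 3.870 × 10^5 kg
E = ½ m v² = 0.5 × 3.870 × 10^5 × (6080)² = 7.153 × 10^12 J
   = 7.153 × 10^12 / 4.184×10^15 = 1.710 × 10^-3 Mt

E ≈ 1.71 × 10^-3 Mt TNT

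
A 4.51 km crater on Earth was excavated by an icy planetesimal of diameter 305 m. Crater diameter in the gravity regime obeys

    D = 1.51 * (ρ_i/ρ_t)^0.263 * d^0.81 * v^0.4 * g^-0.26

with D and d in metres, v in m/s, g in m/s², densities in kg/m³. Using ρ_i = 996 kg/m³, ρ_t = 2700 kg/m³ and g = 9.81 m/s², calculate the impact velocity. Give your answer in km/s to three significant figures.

Rearranging for v: v = [D / (1.51 · (996/2700)^0.263 · 305^0.81 · 9.81^-0.26)]^(1/0.4).
D = 4510 m.
(996/2700)^0.263 = 0.7693
305^0.81 = 102.9
9.81^-0.26 = 0.5523
Denominator = 1.51 × 0.7693 × 102.9 × 0.5523 = 66.02
D / 66.02 = 4510 / 66.02 = 68.31
v = 68.31^(1/0.4) = 68.31^2.5 = 38567 m/s

v ≈ 38.6 km/s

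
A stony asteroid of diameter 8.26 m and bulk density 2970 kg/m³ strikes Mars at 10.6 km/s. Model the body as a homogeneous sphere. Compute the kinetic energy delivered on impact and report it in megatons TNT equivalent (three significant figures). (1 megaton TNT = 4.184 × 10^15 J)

E ≈ 0.0118 Mt TNT

v = 10600 m/s.
Mass m = (π/6) ρ d³ = (π/6) × 2970 × (8.26)³ = 8.764 × 10^5 kg
E = ½ m v² = 0.5 × 8.764 × 10^5 × (10600)² = 4.924 × 10^13 J
   = 4.924 × 10^13 / 4.184×10^15 = 0.01177 Mt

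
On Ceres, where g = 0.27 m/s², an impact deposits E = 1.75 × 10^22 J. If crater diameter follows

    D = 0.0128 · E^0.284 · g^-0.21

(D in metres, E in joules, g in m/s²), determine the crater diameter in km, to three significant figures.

D ≈ 35.0 km

E^0.284 = (1.75 × 10^22)^0.284 = 2.075 × 10^6
g^-0.21 = 0.27^-0.21 = 1.316
D = 0.0128 × 2.075 × 10^6 × 1.316 = 34953 m
   = 34.95 km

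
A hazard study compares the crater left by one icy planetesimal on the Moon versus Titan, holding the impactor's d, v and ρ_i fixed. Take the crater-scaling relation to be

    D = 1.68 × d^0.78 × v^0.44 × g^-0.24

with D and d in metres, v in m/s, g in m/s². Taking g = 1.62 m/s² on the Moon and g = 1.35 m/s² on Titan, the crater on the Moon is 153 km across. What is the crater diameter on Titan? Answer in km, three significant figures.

D ≈ 160 km

All impactor-dependent factors cancel in the ratio, leaving D_Titan/D_Moon = (g_Titan/g_Moon)^-0.24.
(1.35/1.62)^-0.24 = 0.8333^-0.24 = 1.045
D_Titan = 1.045 × 153 km = 160 km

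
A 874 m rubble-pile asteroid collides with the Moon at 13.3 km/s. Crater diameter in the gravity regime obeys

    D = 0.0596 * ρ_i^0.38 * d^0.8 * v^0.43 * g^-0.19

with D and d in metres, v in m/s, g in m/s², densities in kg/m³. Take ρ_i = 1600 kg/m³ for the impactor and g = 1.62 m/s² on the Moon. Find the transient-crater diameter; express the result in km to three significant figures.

D ≈ 12.0 km

In SI units: v = 13300 m/s.
ρ_i^0.38 = 1600^0.38 = 16.50
d^0.8 = 874^0.8 = 225.5
v^0.43 = 13300^0.43 = 59.33
g^-0.19 = 1.62^-0.19 = 0.9124
D = 0.0596 × 16.50 × 225.5 × 59.33 × 0.9124 = 12004 m
   = 12.00 km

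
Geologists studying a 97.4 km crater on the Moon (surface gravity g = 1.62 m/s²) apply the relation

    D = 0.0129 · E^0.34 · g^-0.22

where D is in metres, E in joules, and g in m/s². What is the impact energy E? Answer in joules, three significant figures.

E ≈ 2.32 × 10^20 J

Rearranging: E = [D / (0.0129 · g^-0.22)]^(1/0.34).
D = 97400 m.
g^-0.22 = 1.62^-0.22 = 0.8993
D / (0.0129 × 0.8993) = 97400 / (0.01160) = 8.397 × 10^6
E = (8.397 × 10^6)^2.9412 = 2.319 × 10^20 J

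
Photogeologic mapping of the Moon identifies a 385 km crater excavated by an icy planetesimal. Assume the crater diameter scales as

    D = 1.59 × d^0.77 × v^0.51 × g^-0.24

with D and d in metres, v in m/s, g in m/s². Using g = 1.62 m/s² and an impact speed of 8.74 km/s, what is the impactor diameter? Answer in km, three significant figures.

Rearranging for d: d = [D / (1.59 · 8740^0.51 · 1.62^-0.24)]^(1/0.77).
D = 385000 m.
8740^0.51 = 102.4
1.62^-0.24 = 0.8907
Denominator = 1.59 × 102.4 × 0.8907 = 145.0
D / 145.0 = 385000 / 145.0 = 2655
d = 2655^(1/0.77) = 2655^1.2987 = 27979 m

d ≈ 28.0 km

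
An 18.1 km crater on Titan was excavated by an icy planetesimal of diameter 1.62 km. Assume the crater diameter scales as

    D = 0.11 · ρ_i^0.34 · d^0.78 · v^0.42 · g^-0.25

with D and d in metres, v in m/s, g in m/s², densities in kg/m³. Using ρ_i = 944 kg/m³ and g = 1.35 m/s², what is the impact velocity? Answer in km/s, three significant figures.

v ≈ 13.4 km/s

Rearranging for v: v = [D / (0.11 · 944^0.34 · 1620^0.78 · 1.35^-0.25)]^(1/0.42).
D = 18100 m.
944^0.34 = 10.27
1620^0.78 = 318.7
1.35^-0.25 = 0.9277
Denominator = 0.11 × 10.27 × 318.7 × 0.9277 = 334.0
D / 334.0 = 18100 / 334.0 = 54.19
v = 54.19^(1/0.42) = 54.19^2.381 = 13442 m/s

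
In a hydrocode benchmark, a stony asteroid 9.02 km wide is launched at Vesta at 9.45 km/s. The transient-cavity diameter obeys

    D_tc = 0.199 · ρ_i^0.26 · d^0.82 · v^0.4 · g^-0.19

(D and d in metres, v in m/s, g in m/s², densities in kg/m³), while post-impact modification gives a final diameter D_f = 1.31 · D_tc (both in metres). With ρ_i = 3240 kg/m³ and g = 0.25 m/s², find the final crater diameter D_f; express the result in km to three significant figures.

In SI: d = 9020 m, v = 9450 m/s.
ρ_i^0.26 = 3240^0.26 = 8.180
d^0.82 = 9020^0.82 = 1751
v^0.4 = 9450^0.4 = 38.92
g^-0.19 = 0.25^-0.19 = 1.301
D_tc = 0.199 × 8.180 × 1751 × 38.92 × 1.301 = 1.443 × 10^5 m
D_f = 1.31 × 1.443 × 10^5 = 1.890 × 10^5 m
     = 189.0 km

D_f ≈ 189 km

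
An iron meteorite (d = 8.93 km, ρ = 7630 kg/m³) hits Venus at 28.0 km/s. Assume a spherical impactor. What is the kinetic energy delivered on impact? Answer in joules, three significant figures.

E ≈ 1.12 × 10^24 J

d = 8930 m; v = 28000 m/s.
Mass m = (π/6) ρ d³ = (π/6) × 7630 × (8930)³ = 2.845 × 10^15 kg
E = ½ m v² = 0.5 × 2.845 × 10^15 × (28000)² = 1.115 × 10^24 J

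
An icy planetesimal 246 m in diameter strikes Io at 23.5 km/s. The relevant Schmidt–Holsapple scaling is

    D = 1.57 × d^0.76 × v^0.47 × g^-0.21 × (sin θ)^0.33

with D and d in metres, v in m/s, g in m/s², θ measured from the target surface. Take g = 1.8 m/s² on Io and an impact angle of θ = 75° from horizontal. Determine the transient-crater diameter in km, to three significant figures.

D ≈ 10.2 km

In SI units: v = 23500 m/s.
d^0.76 = 246^0.76 = 65.63
v^0.47 = 23500^0.47 = 113.3
g^-0.21 = 1.8^-0.21 = 0.8839
(sin 75°)^0.33 = 0.9659^0.33 = 0.9886
D = 1.57 × 65.63 × 113.3 × 0.8839 × 0.9886 = 10201 m
   = 10.20 km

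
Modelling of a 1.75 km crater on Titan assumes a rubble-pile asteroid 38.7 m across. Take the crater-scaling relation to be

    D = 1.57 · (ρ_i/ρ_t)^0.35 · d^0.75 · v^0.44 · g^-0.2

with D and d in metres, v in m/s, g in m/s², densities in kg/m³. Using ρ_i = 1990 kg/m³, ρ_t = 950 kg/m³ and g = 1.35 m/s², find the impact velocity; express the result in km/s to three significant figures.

v ≈ 10.5 km/s

Rearranging for v: v = [D / (1.57 · (1990/950)^0.35 · 38.7^0.75 · 1.35^-0.2)]^(1/0.44).
D = 1750 m.
(1990/950)^0.35 = 1.295
38.7^0.75 = 15.52
1.35^-0.2 = 0.9417
Denominator = 1.57 × 1.295 × 15.52 × 0.9417 = 29.71
D / 29.71 = 1750 / 29.71 = 58.90
v = 58.90^(1/0.44) = 58.90^2.2727 = 10542 m/s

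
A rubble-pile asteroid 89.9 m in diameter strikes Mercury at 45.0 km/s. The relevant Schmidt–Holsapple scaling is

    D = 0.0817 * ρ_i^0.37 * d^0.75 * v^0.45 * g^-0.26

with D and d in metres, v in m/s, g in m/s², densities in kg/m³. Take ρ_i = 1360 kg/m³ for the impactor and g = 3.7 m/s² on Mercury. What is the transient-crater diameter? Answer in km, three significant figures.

In SI units: v = 45000 m/s.
ρ_i^0.37 = 1360^0.37 = 14.43
d^0.75 = 89.9^0.75 = 29.20
v^0.45 = 45000^0.45 = 124.1
g^-0.26 = 3.7^-0.26 = 0.7117
D = 0.0817 × 14.43 × 29.20 × 124.1 × 0.7117 = 3040 m
   = 3.040 km

D ≈ 3.04 km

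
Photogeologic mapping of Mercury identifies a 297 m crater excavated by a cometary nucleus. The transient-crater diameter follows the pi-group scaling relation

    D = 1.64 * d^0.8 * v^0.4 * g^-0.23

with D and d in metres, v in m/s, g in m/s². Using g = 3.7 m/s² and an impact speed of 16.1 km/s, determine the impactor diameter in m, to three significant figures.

d ≈ 7.63 m

Rearranging for d: d = [D / (1.64 · 16100^0.4 · 3.7^-0.23)]^(1/0.8).
16100^0.4 = 48.16
3.7^-0.23 = 0.7401
Denominator = 1.64 × 48.16 × 0.7401 = 58.45
D / 58.45 = 297 / 58.45 = 5.081
d = 5.081^(1/0.8) = 5.081^1.25 = 7.628 m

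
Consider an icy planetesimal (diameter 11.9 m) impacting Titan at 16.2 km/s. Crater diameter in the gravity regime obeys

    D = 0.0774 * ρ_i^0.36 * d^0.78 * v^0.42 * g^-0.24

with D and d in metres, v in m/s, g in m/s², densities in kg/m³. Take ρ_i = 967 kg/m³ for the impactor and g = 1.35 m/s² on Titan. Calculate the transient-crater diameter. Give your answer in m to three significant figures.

In SI units: v = 16200 m/s.
ρ_i^0.36 = 967^0.36 = 11.88
d^0.78 = 11.9^0.78 = 6.901
v^0.42 = 16200^0.42 = 58.61
g^-0.24 = 1.35^-0.24 = 0.9305
D = 0.0774 × 11.88 × 6.901 × 58.61 × 0.9305 = 346.1 m

D ≈ 346 m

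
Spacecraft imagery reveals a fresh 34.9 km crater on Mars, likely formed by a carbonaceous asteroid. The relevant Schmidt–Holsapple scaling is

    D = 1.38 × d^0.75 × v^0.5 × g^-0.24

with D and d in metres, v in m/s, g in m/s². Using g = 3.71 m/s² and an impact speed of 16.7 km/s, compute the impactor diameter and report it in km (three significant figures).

Rearranging for d: d = [D / (1.38 · 16700^0.5 · 3.71^-0.24)]^(1/0.75).
D = 34900 m.
16700^0.5 = 129.2
3.71^-0.24 = 0.7300
Denominator = 1.38 × 129.2 × 0.7300 = 130.2
D / 130.2 = 34900 / 130.2 = 268.0
d = 268.0^(1/0.75) = 268.0^1.3333 = 1728 m

d ≈ 1.73 km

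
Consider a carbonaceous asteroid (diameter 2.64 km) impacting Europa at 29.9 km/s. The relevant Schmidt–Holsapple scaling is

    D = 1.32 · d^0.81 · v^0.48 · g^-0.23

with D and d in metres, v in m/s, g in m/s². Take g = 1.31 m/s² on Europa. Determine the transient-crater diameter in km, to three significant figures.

D ≈ 103 km

In SI units: d = 2640 m, v = 29900 m/s.
d^0.81 = 2640^0.81 = 590.9
v^0.48 = 29900^0.48 = 140.7
g^-0.23 = 1.31^-0.23 = 0.9398
D = 1.32 × 590.9 × 140.7 × 0.9398 = 1.031 × 10^5 m
   = 103.1 km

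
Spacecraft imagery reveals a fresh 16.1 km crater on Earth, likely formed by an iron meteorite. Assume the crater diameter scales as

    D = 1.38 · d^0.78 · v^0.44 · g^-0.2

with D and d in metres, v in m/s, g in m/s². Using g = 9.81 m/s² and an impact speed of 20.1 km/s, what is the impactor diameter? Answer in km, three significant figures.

d ≈ 1.10 km

Rearranging for d: d = [D / (1.38 · 20100^0.44 · 9.81^-0.2)]^(1/0.78).
D = 16100 m.
20100^0.44 = 78.24
9.81^-0.2 = 0.6334
Denominator = 1.38 × 78.24 × 0.6334 = 68.39
D / 68.39 = 16100 / 68.39 = 235.4
d = 235.4^(1/0.78) = 235.4^1.2821 = 1099 m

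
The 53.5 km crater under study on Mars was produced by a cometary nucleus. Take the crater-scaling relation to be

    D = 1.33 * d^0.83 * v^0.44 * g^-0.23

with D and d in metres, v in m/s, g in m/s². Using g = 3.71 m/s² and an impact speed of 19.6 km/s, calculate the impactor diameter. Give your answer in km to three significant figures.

d ≈ 2.69 km

Rearranging for d: d = [D / (1.33 · 19600^0.44 · 3.71^-0.23)]^(1/0.83).
D = 53500 m.
19600^0.44 = 77.37
3.71^-0.23 = 0.7397
Denominator = 1.33 × 77.37 × 0.7397 = 76.12
D / 76.12 = 53500 / 76.12 = 702.8
d = 702.8^(1/0.83) = 702.8^1.2048 = 2691 m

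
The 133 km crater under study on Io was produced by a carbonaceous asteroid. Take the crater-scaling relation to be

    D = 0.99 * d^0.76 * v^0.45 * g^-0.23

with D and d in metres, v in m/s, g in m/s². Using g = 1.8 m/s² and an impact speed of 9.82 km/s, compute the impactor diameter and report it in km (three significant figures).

d ≈ 28.9 km

Rearranging for d: d = [D / (0.99 · 9820^0.45 · 1.8^-0.23)]^(1/0.76).
D = 133000 m.
9820^0.45 = 62.58
1.8^-0.23 = 0.8735
Denominator = 0.99 × 62.58 × 0.8735 = 54.12
D / 54.12 = 133000 / 54.12 = 2458
d = 2458^(1/0.76) = 2458^1.3158 = 28929 m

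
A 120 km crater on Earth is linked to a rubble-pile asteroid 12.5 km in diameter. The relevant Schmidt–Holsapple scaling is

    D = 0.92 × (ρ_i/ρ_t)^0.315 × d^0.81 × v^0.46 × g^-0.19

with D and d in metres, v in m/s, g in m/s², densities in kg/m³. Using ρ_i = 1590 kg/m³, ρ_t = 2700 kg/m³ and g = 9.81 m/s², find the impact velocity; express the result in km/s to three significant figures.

Rearranging for v: v = [D / (0.92 · (1590/2700)^0.315 · 12500^0.81 · 9.81^-0.19)]^(1/0.46).
D = 120000 m.
(1590/2700)^0.315 = 0.8464
12500^0.81 = 2082
9.81^-0.19 = 0.6480
Denominator = 0.92 × 0.8464 × 2082 × 0.6480 = 1051
D / 1051 = 120000 / 1051 = 114.2
v = 114.2^(1/0.46) = 114.2^2.1739 = 29728 m/s

v ≈ 29.7 km/s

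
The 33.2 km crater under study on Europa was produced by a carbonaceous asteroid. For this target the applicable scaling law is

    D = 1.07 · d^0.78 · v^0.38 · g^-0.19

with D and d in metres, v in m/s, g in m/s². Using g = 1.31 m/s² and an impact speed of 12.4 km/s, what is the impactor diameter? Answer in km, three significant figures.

Rearranging for d: d = [D / (1.07 · 12400^0.38 · 1.31^-0.19)]^(1/0.78).
D = 33200 m.
12400^0.38 = 35.93
1.31^-0.19 = 0.9500
Denominator = 1.07 × 35.93 × 0.9500 = 36.52
D / 36.52 = 33200 / 36.52 = 909.1
d = 909.1^(1/0.78) = 909.1^1.2821 = 6212 m

d ≈ 6.21 km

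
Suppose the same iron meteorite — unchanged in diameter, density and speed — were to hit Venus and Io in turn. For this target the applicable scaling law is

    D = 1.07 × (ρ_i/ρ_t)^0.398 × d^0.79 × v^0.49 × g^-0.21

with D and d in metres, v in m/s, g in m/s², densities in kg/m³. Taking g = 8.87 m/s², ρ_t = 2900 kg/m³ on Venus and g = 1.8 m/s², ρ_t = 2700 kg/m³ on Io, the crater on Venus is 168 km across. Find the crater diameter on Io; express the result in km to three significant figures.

D ≈ 242 km

The impactor-only factors (d, v, ρ_i) cancel in the ratio, leaving D_Io/D_Venus = (g_Io/g_Venus)^-0.21 · (ρ_t,Venus/ρ_t,Io)^0.398.
(1.8/8.87)^-0.21 = 0.2029^-0.21 = 1.398
(2900/2700)^0.398 = 1.074^0.398 = 1.029
Ratio = 1.398 × 1.029 = 1.439
D_Io = 1.439 × 168 km = 242 km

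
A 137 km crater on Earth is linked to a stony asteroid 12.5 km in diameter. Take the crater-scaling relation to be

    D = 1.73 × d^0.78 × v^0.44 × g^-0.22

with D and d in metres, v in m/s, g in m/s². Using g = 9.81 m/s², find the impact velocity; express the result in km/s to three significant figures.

Rearranging for v: v = [D / (1.73 · 12500^0.78 · 9.81^-0.22)]^(1/0.44).
D = 137000 m.
12500^0.78 = 1569
9.81^-0.22 = 0.6051
Denominator = 1.73 × 1569 × 0.6051 = 1642
D / 1642 = 137000 / 1642 = 83.43
v = 83.43^(1/0.44) = 83.43^2.2727 = 23259 m/s

v ≈ 23.3 km/s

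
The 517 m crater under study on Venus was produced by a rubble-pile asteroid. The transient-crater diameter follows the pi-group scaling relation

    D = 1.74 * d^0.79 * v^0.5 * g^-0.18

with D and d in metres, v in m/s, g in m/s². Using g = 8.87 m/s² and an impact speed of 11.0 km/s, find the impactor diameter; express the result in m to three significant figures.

d ≈ 6.14 m

Rearranging for d: d = [D / (1.74 · 11000^0.5 · 8.87^-0.18)]^(1/0.79).
11000^0.5 = 104.9
8.87^-0.18 = 0.6751
Denominator = 1.74 × 104.9 × 0.6751 = 123.2
D / 123.2 = 517 / 123.2 = 4.196
d = 4.196^(1/0.79) = 4.196^1.2658 = 6.143 m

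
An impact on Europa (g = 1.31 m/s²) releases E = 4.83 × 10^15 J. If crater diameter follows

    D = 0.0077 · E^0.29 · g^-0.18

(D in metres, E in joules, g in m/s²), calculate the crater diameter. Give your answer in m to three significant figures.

E^0.29 = (4.83 × 10^15)^0.29 = 3.535 × 10^4
g^-0.18 = 1.31^-0.18 = 0.9526
D = 0.0077 × 3.535 × 10^4 × 0.9526 = 259.3 m

D ≈ 259 m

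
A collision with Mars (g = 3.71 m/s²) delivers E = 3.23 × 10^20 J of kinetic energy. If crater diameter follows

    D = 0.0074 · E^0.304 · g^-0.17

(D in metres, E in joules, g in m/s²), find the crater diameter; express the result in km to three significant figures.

D ≈ 10.2 km

E^0.304 = (3.23 × 10^20)^0.304 = 1.717 × 10^6
g^-0.17 = 3.71^-0.17 = 0.8002
D = 0.0074 × 1.717 × 10^6 × 0.8002 = 10167 m
   = 10.17 km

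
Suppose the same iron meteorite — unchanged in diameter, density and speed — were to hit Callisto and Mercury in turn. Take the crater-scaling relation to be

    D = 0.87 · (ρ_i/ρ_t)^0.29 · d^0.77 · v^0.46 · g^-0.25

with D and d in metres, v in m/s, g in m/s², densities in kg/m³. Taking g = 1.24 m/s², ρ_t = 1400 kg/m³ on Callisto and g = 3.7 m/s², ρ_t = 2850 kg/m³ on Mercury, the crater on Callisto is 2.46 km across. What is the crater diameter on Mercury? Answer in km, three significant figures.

The impactor-only factors (d, v, ρ_i) cancel in the ratio, leaving D_Mercury/D_Callisto = (g_Mercury/g_Callisto)^-0.25 · (ρ_t,Callisto/ρ_t,Mercury)^0.29.
(3.7/1.24)^-0.25 = 2.984^-0.25 = 0.7609
(1400/2850)^0.29 = 0.4912^0.29 = 0.8137
Ratio = 0.7609 × 0.8137 = 0.6191
D_Mercury = 0.6191 × 2.46 km = 1.52 km

D ≈ 1.52 km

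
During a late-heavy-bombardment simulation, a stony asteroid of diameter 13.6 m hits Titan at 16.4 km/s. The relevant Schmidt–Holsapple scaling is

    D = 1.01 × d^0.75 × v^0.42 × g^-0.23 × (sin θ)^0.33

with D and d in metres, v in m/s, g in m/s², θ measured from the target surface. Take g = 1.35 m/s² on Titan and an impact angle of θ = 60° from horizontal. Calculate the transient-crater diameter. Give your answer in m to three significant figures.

D ≈ 375 m

In SI units: v = 16400 m/s.
d^0.75 = 13.6^0.75 = 7.082
v^0.42 = 16400^0.42 = 58.92
g^-0.23 = 1.35^-0.23 = 0.9333
(sin 60°)^0.33 = 0.8660^0.33 = 0.9536
D = 1.01 × 7.082 × 58.92 × 0.9333 × 0.9536 = 375.1 m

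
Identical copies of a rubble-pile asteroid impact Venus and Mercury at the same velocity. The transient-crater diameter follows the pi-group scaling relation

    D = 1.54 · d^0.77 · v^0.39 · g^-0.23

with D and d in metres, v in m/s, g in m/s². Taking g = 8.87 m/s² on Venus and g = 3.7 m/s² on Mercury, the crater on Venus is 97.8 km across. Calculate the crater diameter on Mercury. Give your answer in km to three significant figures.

D ≈ 120 km

All impactor-dependent factors cancel in the ratio, leaving D_Mercury/D_Venus = (g_Mercury/g_Venus)^-0.23.
(3.7/8.87)^-0.23 = 0.4171^-0.23 = 1.223
D_Mercury = 1.223 × 97.8 km = 120 km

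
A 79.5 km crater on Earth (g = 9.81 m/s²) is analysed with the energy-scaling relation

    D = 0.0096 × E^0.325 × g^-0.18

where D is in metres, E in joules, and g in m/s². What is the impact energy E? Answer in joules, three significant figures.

Rearranging: E = [D / (0.0096 · g^-0.18)]^(1/0.325).
D = 79500 m.
g^-0.18 = 9.81^-0.18 = 0.6630
D / (0.0096 × 0.6630) = 79500 / (6.365 × 10^-3) = 1.249 × 10^7
E = (1.249 × 10^7)^3.0769 = 6.846 × 10^21 J

E ≈ 6.85 × 10^21 J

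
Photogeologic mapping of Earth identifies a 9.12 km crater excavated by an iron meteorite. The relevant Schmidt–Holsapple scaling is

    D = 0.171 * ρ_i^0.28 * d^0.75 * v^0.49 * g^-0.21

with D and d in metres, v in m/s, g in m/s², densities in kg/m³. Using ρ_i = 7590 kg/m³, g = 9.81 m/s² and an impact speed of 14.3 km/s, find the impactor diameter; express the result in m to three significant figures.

Rearranging for d: d = [D / (0.171 · 7590^0.28 · 14300^0.49 · 9.81^-0.21)]^(1/0.75).
D = 9120 m.
7590^0.28 = 12.20
14300^0.49 = 108.7
9.81^-0.21 = 0.6191
Denominator = 0.171 × 12.20 × 108.7 × 0.6191 = 140.4
D / 140.4 = 9120 / 140.4 = 64.96
d = 64.96^(1/0.75) = 64.96^1.3333 = 261.1 m

d ≈ 261 m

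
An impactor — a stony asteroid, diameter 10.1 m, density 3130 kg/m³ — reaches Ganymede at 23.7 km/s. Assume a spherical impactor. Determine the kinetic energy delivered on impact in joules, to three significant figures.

v = 23700 m/s.
Mass m = (π/6) ρ d³ = (π/6) × 3130 × (10.1)³ = 1.689 × 10^6 kg
E = ½ m v² = 0.5 × 1.689 × 10^6 × (23700)² = 4.743 × 10^14 J

E ≈ 4.74 × 10^14 J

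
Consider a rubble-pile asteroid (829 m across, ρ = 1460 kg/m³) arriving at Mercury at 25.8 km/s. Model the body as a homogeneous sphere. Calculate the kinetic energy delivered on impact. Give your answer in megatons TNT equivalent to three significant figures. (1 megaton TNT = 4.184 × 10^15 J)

v = 25800 m/s.
Mass m = (π/6) ρ d³ = (π/6) × 1460 × (829)³ = 4.355 × 10^11 kg
E = ½ m v² = 0.5 × 4.355 × 10^11 × (25800)² = 1.449 × 10^20 J
   = 1.449 × 10^20 / 4.184×10^15 = 34632 Mt

E ≈ 34600 Mt TNT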